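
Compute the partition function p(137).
11097645016

p(n) counts ways to write n as a sum of positive integers (order ignored).
Euler's pentagonal recurrence: p(k) = p(k-1) + p(k-2) - p(k-5) - p(k-7) + p(k-12) + p(k-15) - ... (offsets j(3j∓1)/2, signs ++--, p(0)=1, p(<0)=0).
DP table for k = 0..136: p(0)=1, p(1)=1, p(2)=2, p(3)=3, p(4)=5, p(5)=7, p(6)=11, p(7)=15, p(8)=22, p(9)=30, p(10)=42, p(11)=56, p(12)=77, p(13)=101, p(14)=135, p(15)=176, p(16)=231, p(17)=297, p(18)=385, p(19)=490, p(20)=627, p(21)=792, p(22)=1002, p(23)=1255, p(24)=1575, p(25)=1958, p(26)=2436, p(27)=3010, p(28)=3718, p(29)=4565, p(30)=5604, p(31)=6842, p(32)=8349, p(33)=10143, p(34)=12310, p(35)=14883, p(36)=17977, p(37)=21637, p(38)=26015, p(39)=31185, p(40)=37338, p(41)=44583, p(42)=53174, p(43)=63261, p(44)=75175, p(45)=89134, p(46)=105558, p(47)=124754, p(48)=147273, p(49)=173525, p(50)=204226, p(51)=239943, p(52)=281589, p(53)=329931, p(54)=386155, p(55)=451276, p(56)=526823, p(57)=614154, p(58)=715220, p(59)=831820, p(60)=966467, p(61)=1121505, p(62)=1300156, p(63)=1505499, p(64)=1741630, p(65)=2012558, p(66)=2323520, p(67)=2679689, p(68)=3087735, p(69)=3554345, p(70)=4087968, p(71)=4697205, p(72)=5392783, p(73)=6185689, p(74)=7089500, p(75)=8118264, p(76)=9289091, p(77)=10619863, p(78)=12132164, p(79)=13848650, p(80)=15796476, p(81)=18004327, p(82)=20506255, p(83)=23338469, p(84)=26543660, p(85)=30167357, p(86)=34262962, p(87)=38887673, p(88)=44108109, p(89)=49995925, p(90)=56634173, p(91)=64112359, p(92)=72533807, p(93)=82010177, p(94)=92669720, p(95)=104651419, p(96)=118114304, p(97)=133230930, p(98)=150198136, p(99)=169229875, p(100)=190569292, p(101)=214481126, p(102)=241265379, p(103)=271248950, p(104)=304801365, p(105)=342325709, p(106)=384276336, p(107)=431149389, p(108)=483502844, p(109)=541946240, p(110)=607163746, p(111)=679903203, p(112)=761002156, p(113)=851376628, p(114)=952050665, p(115)=1064144451, p(116)=1188908248, p(117)=1327710076, p(118)=1482074143, p(119)=1653668665, p(120)=1844349560, p(121)=2056148051, p(122)=2291320912, p(123)=2552338241, p(124)=2841940500, p(125)=3163127352, p(126)=3519222692, p(127)=3913864295, p(128)=4351078600, p(129)=4835271870, p(130)=5371315400, p(131)=5964539504, p(132)=6620830889, p(133)=7346629512, p(134)=8149040695, p(135)=9035836076, p(136)=10015581680.
Final step: p(137) = p(136) + p(135) - p(132) - p(130) + p(125) + p(122) - p(115) - p(111) + p(102) + p(97) - p(86) - p(80) + p(67) + p(60) - p(45) - p(37) + p(20) + p(11)
= 10015581680 + 9035836076 - 6620830889 - 5371315400 + 3163127352 + 2291320912 - 1064144451 - 679903203 + 241265379 + 133230930 - 34262962 - 15796476 + 2679689 + 966467 - 89134 - 21637 + 627 + 56
= 11097645016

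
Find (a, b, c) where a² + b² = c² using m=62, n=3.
(3835, 372, 3853)

Euclid's formula: a = m² - n², b = 2mn, c = m² + n²
m = 62, n = 3
a = 62² - 3² = 3844 - 9 = 3835
b = 2 × 62 × 3 = 372
c = 62² + 3² = 3844 + 9 = 3853
Verification: 3835² + 372² = 14707225 + 138384 = 14845609 = 3853² ✓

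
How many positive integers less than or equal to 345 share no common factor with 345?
176

345 = 3 × 5 × 23
φ(n) = n × ∏(1 - 1/p) for each prime p dividing n
φ(345) = 345 × (1 - 1/3) × (1 - 1/5) × (1 - 1/23) = 176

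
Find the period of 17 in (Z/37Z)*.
36

37 is prime, so ord(17) divides φ(37) = 36.
Divisors of 36: 1, 2, 3, 4, 6, 9, 12, 18, 36.
Repeated squaring: 17^1 ≡ 17, 17^2 ≡ 30, 17^4 ≡ 12, 17^8 ≡ 33, 17^16 ≡ 16, 17^32 ≡ 34 (mod 37).
Test 17^d mod 37 for each divisor d in increasing order:
17^1 ≡ 17
17^2 ≡ 30
17^3 = 17^2·17^1 ≡ 29
17^4 ≡ 12
17^6 = 17^4·17^2 ≡ 27
17^9 = 17^8·17^1 ≡ 6
17^12 = 17^8·17^4 ≡ 26
17^18 = 17^16·17^2 ≡ 36
17^36 = 17^32·17^4 ≡ 1  ← first divisor giving 1
The order is 36.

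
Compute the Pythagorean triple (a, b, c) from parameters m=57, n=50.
(749, 5700, 5749)

Euclid's formula: a = m² - n², b = 2mn, c = m² + n²
m = 57, n = 50
a = 57² - 50² = 3249 - 2500 = 749
b = 2 × 57 × 50 = 5700
c = 57² + 50² = 3249 + 2500 = 5749
Verification: 749² + 5700² = 561001 + 32490000 = 33051001 = 5749² ✓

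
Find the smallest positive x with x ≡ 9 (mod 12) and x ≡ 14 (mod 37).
273

Using Chinese Remainder Theorem:
M = 12 × 37 = 444
M1 = 37, M2 = 12
y1 = 37^(-1) mod 12 = 1
y2 = 12^(-1) mod 37 = 34
x = (9×37×1 + 14×12×34) mod 444 = 273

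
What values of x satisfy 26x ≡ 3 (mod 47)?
x ≡ 20 (mod 47)

gcd(26, 47) = 1, which divides 3, so solutions exist.
Find 26^(-1) mod 47 by the extended Euclidean algorithm:
47 = 1 × 26 + 21  ⟹  21 = (1)·47 + (-1)·26
26 = 1 × 21 + 5  ⟹  5 = (-1)·47 + (2)·26
21 = 4 × 5 + 1  ⟹  1 = (5)·47 + (-9)·26
So (-9)·26 ≡ 1 (mod 47), i.e. 26^(-1) ≡ -9 ≡ 38 (mod 47).
x ≡ 38 × 3 = 114 ≡ 20 (mod 47).
Check: 26 × 20 = 520 ≡ 3 (mod 47).
Unique solution: x ≡ 20 (mod 47)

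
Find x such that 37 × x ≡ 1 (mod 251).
95

gcd(37, 251) = 1, so the inverse exists.
Extended Euclidean algorithm on (251, 37):
251 = 6 × 37 + 29  ⟹  29 = (1)·251 + (-6)·37
37 = 1 × 29 + 8  ⟹  8 = (-1)·251 + (7)·37
29 = 3 × 8 + 5  ⟹  5 = (4)·251 + (-27)·37
8 = 1 × 5 + 3  ⟹  3 = (-5)·251 + (34)·37
5 = 1 × 3 + 2  ⟹  2 = (9)·251 + (-61)·37
3 = 1 × 2 + 1  ⟹  1 = (-14)·251 + (95)·37
So (95)·37 ≡ 1 (mod 251), i.e. 37^(-1) ≡ 95 (mod 251).
Check: 37 × 95 = 3515 ≡ 1 (mod 251)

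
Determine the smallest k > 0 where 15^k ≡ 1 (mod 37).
36

37 is prime, so ord(15) divides φ(37) = 36.
Divisors of 36: 1, 2, 3, 4, 6, 9, 12, 18, 36.
Repeated squaring: 15^1 ≡ 15, 15^2 ≡ 3, 15^4 ≡ 9, 15^8 ≡ 7, 15^16 ≡ 12, 15^32 ≡ 33 (mod 37).
Test 15^d mod 37 for each divisor d in increasing order:
15^1 ≡ 15
15^2 ≡ 3
15^3 = 15^2·15^1 ≡ 8
15^4 ≡ 9
15^6 = 15^4·15^2 ≡ 27
15^9 = 15^8·15^1 ≡ 31
15^12 = 15^8·15^4 ≡ 26
15^18 = 15^16·15^2 ≡ 36
15^36 = 15^32·15^4 ≡ 1  ← first divisor giving 1
The order is 36.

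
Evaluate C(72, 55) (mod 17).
4

Using Lucas' theorem:
Write n=72 and k=55 in base 17:
n in base 17: [4, 4]
k in base 17: [3, 4]
C(72,55) mod 17 = ∏ C(n_i, k_i) mod 17
Digit binomials (mod 17): C(4,3) = 4; C(4,4) = 1
Product: 4 × 1 = 4 ≡ 4 (mod 17)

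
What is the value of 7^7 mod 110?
83

Repeated squaring. Binary of 7 = 111.
7^1 ≡ 7 (mod 110); 7^2 ≡ 49 (mod 110); 7^4 ≡ 91 (mod 110)
7^7 = 7^1 × 7^2 × 7^4 ≡ 83 (mod 110)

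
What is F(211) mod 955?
59

Matrix identity: Q^n = [[F_(n+1), F_n], [F_n, F_(n-1)]] with Q = [[1,1],[1,0]].
n = 211 = 11010011₂. Square-and-multiply, entries mod 955:
Q^1 = [[1,1],[1,0]]
Q^3 = (Q^1)²·Q = [[3,2],[2,1]]
Q^6 = (Q^3)² = [[13,8],[8,5]]
Q^13 = (Q^6)²·Q = [[377,233],[233,144]]
Q^26 = (Q^13)² = [[643,108],[108,535]]
Q^52 = (Q^26)² = [[138,209],[209,884]]
Q^105 = (Q^52)²·Q = [[328,650],[650,633]]
Q^211 = (Q^105)²·Q = [[139,59],[59,80]]
F_211 mod 955 = Q^211[0][1] = 59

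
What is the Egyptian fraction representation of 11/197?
1/18 + 1/3546

Greedy algorithm:
11/197: ceiling(197/11) = 18, use 1/18
1/3546: ceiling(3546/1) = 3546, use 1/3546
Result: 11/197 = 1/18 + 1/3546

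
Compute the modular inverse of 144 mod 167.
29

gcd(144, 167) = 1, so the inverse exists.
Extended Euclidean algorithm on (167, 144):
167 = 1 × 144 + 23  ⟹  23 = (1)·167 + (-1)·144
144 = 6 × 23 + 6  ⟹  6 = (-6)·167 + (7)·144
23 = 3 × 6 + 5  ⟹  5 = (19)·167 + (-22)·144
6 = 1 × 5 + 1  ⟹  1 = (-25)·167 + (29)·144
So (29)·144 ≡ 1 (mod 167), i.e. 144^(-1) ≡ 29 (mod 167).
Check: 144 × 29 = 4176 ≡ 1 (mod 167)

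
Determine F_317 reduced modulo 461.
5

Matrix identity: Q^n = [[F_(n+1), F_n], [F_n, F_(n-1)]] with Q = [[1,1],[1,0]].
n = 317 = 100111101₂. Square-and-multiply, entries mod 461:
Q^1 = [[1,1],[1,0]]
Q^2 = (Q^1)² = [[2,1],[1,1]]
Q^4 = (Q^2)² = [[5,3],[3,2]]
Q^9 = (Q^4)²·Q = [[55,34],[34,21]]
Q^19 = (Q^9)²·Q = [[311,32],[32,279]]
Q^39 = (Q^19)²·Q = [[453,13],[13,440]]
Q^79 = (Q^39)²·Q = [[317,233],[233,84]]
Q^158 = (Q^79)² = [[343,311],[311,32]]
Q^317 = (Q^158)²·Q = [[458,5],[5,453]]
F_317 mod 461 = Q^317[0][1] = 5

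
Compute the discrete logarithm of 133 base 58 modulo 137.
48

Baby-step giant-step with step n = ⌈√137⌉ = 12.
Baby steps 58^j mod 137 (j:value) for j=0..11: 0:1, 1:58, 2:76, 3:24, 4:22, 5:43, 6:28, 7:117, 8:73, 9:124, 10:68, 11:108.
Giant-step multiplier: 58^(-12) ≡ 58^(136-12) = 58^124 ≡ 18 (mod 137).
Giant steps γ_i = 133·18^i mod 137: γ_0=133, γ_1=65, γ_2=74, γ_3=99, γ_4=1 (in table at j=0).
x = i·n + j = 4·12 + 0 = 48.
Check: 58^48 ≡ 133 (mod 137).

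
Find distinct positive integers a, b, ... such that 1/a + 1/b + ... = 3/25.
1/9 + 1/113 + 1/25425

Greedy algorithm:
3/25: ceiling(25/3) = 9, use 1/9
2/225: ceiling(225/2) = 113, use 1/113
1/25425: ceiling(25425/1) = 25425, use 1/25425
Result: 3/25 = 1/9 + 1/113 + 1/25425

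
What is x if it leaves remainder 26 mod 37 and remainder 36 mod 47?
1728

Using Chinese Remainder Theorem:
M = 37 × 47 = 1739
M1 = 47, M2 = 37
y1 = 47^(-1) mod 37 = 26
y2 = 37^(-1) mod 47 = 14
x = (26×47×26 + 36×37×14) mod 1739 = 1728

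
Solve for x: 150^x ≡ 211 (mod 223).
206

Baby-step giant-step with step n = ⌈√223⌉ = 15.
Baby steps 150^j mod 223 (j:value) for j=0..14: 0:1, 1:150, 2:200, 3:118, 4:83, 5:185, 6:98, 7:205, 8:199, 9:191, 10:106, 11:67, 12:15, 13:20, 14:101.
Giant-step multiplier: 150^(-15) ≡ 150^(222-15) = 150^207 ≡ 207 (mod 223).
Giant steps γ_i = 211·207^i mod 223: γ_0=211, γ_1=192, γ_2=50, γ_3=92, γ_4=89, γ_5=137, γ_6=38, γ_7=61, γ_8=139, γ_9=6, γ_10=127, γ_11=198, γ_12=177, γ_13=67 (in table at j=11).
x = i·n + j = 13·15 + 11 = 206.
Check: 150^206 ≡ 211 (mod 223).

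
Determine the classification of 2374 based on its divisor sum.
deficient

Proper divisors of 2374: sum = 1 + 2 + 1187 = 1190
Since 1190 < 2374, 2374 is deficient.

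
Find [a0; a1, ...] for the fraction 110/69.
[1; 1, 1, 2, 6, 2]

Euclidean algorithm steps:
110 = 1 × 69 + 41
69 = 1 × 41 + 28
41 = 1 × 28 + 13
28 = 2 × 13 + 2
13 = 6 × 2 + 1
2 = 2 × 1 + 0
Continued fraction: [1; 1, 1, 2, 6, 2]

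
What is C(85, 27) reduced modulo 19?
17

Using Lucas' theorem:
Write n=85 and k=27 in base 19:
n in base 19: [4, 9]
k in base 19: [1, 8]
C(85,27) mod 19 = ∏ C(n_i, k_i) mod 19
Digit binomials (mod 19): C(4,1) = 4; C(9,8) = 9
Product: 4 × 9 = 36 ≡ 17 (mod 19)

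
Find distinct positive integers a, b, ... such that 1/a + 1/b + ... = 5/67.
1/14 + 1/313 + 1/293594

Greedy algorithm:
5/67: ceiling(67/5) = 14, use 1/14
3/938: ceiling(938/3) = 313, use 1/313
1/293594: ceiling(293594/1) = 293594, use 1/293594
Result: 5/67 = 1/14 + 1/313 + 1/293594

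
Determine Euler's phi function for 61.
60

61 = 61
φ(n) = n × ∏(1 - 1/p) for each prime p dividing n
φ(61) = 61 × (1 - 1/61) = 60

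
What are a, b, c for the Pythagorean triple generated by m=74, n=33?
(4387, 4884, 6565)

Euclid's formula: a = m² - n², b = 2mn, c = m² + n²
m = 74, n = 33
a = 74² - 33² = 5476 - 1089 = 4387
b = 2 × 74 × 33 = 4884
c = 74² + 33² = 5476 + 1089 = 6565
Verification: 4387² + 4884² = 19245769 + 23853456 = 43099225 = 6565² ✓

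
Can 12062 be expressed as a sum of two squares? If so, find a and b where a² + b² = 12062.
Not possible

Factorization: 12062 = 2 × 37 × 163
By Fermat: n is sum of two squares iff every prime p ≡ 3 (mod 4) appears to even power.
Prime(s) ≡ 3 (mod 4) with odd exponent: [(163, 1)]
Therefore 12062 cannot be expressed as a² + b².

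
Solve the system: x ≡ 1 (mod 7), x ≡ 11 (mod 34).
113

Using Chinese Remainder Theorem:
M = 7 × 34 = 238
M1 = 34, M2 = 7
y1 = 34^(-1) mod 7 = 6
y2 = 7^(-1) mod 34 = 5
x = (1×34×6 + 11×7×5) mod 238 = 113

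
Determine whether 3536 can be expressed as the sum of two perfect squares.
20² + 56² (a=20, b=56)

Factorization: 3536 = 2^4 × 13 × 17
By Fermat: n is sum of two squares iff every prime p ≡ 3 (mod 4) appears to even power.
All primes ≡ 3 (mod 4) appear to even power.
Search a = 0, 1, 2, … for 3536 - a² a perfect square: first hit at a = 20: 3536 - 400 = 3136 = 56².
3536 = 20² + 56² = 400 + 3136 ✓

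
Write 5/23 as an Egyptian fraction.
1/5 + 1/58 + 1/6670

Greedy algorithm:
5/23: ceiling(23/5) = 5, use 1/5
2/115: ceiling(115/2) = 58, use 1/58
1/6670: ceiling(6670/1) = 6670, use 1/6670
Result: 5/23 = 1/5 + 1/58 + 1/6670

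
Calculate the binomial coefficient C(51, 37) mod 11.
8

Using Lucas' theorem:
Write n=51 and k=37 in base 11:
n in base 11: [4, 7]
k in base 11: [3, 4]
C(51,37) mod 11 = ∏ C(n_i, k_i) mod 11
Digit binomials (mod 11): C(4,3) = 4; C(7,4) = 35 ≡ 2
Product: 4 × 2 = 8 ≡ 8 (mod 11)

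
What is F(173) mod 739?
51

Matrix identity: Q^n = [[F_(n+1), F_n], [F_n, F_(n-1)]] with Q = [[1,1],[1,0]].
n = 173 = 10101101₂. Square-and-multiply, entries mod 739:
Q^1 = [[1,1],[1,0]]
Q^2 = (Q^1)² = [[2,1],[1,1]]
Q^5 = (Q^2)²·Q = [[8,5],[5,3]]
Q^10 = (Q^5)² = [[89,55],[55,34]]
Q^21 = (Q^10)²·Q = [[714,600],[600,114]]
Q^43 = (Q^21)²·Q = [[185,732],[732,192]]
Q^86 = (Q^43)² = [[280,317],[317,702]]
Q^173 = (Q^86)²·Q = [[226,51],[51,175]]
F_173 mod 739 = Q^173[0][1] = 51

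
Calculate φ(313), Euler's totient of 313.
312

313 = 313
φ(n) = n × ∏(1 - 1/p) for each prime p dividing n
φ(313) = 313 × (1 - 1/313) = 312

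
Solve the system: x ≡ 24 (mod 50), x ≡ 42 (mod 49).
924

Using Chinese Remainder Theorem:
M = 50 × 49 = 2450
M1 = 49, M2 = 50
y1 = 49^(-1) mod 50 = 49
y2 = 50^(-1) mod 49 = 1
x = (24×49×49 + 42×50×1) mod 2450 = 924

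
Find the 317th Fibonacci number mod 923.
138

Matrix identity: Q^n = [[F_(n+1), F_n], [F_n, F_(n-1)]] with Q = [[1,1],[1,0]].
n = 317 = 100111101₂. Square-and-multiply, entries mod 923:
Q^1 = [[1,1],[1,0]]
Q^2 = (Q^1)² = [[2,1],[1,1]]
Q^4 = (Q^2)² = [[5,3],[3,2]]
Q^9 = (Q^4)²·Q = [[55,34],[34,21]]
Q^19 = (Q^9)²·Q = [[304,489],[489,738]]
Q^39 = (Q^19)²·Q = [[222,180],[180,42]]
Q^79 = (Q^39)²·Q = [[907,460],[460,447]]
Q^158 = (Q^79)² = [[489,738],[738,674]]
Q^317 = (Q^158)²·Q = [[42,138],[138,827]]
F_317 mod 923 = Q^317[0][1] = 138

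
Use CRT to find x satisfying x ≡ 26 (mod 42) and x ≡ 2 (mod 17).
614

Using Chinese Remainder Theorem:
M = 42 × 17 = 714
M1 = 17, M2 = 42
y1 = 17^(-1) mod 42 = 5
y2 = 42^(-1) mod 17 = 15
x = (26×17×5 + 2×42×15) mod 714 = 614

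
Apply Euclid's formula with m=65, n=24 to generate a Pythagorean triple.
(3649, 3120, 4801)

Euclid's formula: a = m² - n², b = 2mn, c = m² + n²
m = 65, n = 24
a = 65² - 24² = 4225 - 576 = 3649
b = 2 × 65 × 24 = 3120
c = 65² + 24² = 4225 + 576 = 4801
Verification: 3649² + 3120² = 13315201 + 9734400 = 23049601 = 4801² ✓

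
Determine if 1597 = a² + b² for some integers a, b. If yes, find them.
21² + 34² (a=21, b=34)

Factorization: 1597 = 1597
By Fermat: n is sum of two squares iff every prime p ≡ 3 (mod 4) appears to even power.
All primes ≡ 3 (mod 4) appear to even power.
Search a = 0, 1, 2, … for 1597 - a² a perfect square: first hit at a = 21: 1597 - 441 = 1156 = 34².
1597 = 21² + 34² = 441 + 1156 ✓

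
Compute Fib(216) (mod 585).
252

Matrix identity: Q^n = [[F_(n+1), F_n], [F_n, F_(n-1)]] with Q = [[1,1],[1,0]].
n = 216 = 11011000₂. Square-and-multiply, entries mod 585:
Q^1 = [[1,1],[1,0]]
Q^3 = (Q^1)²·Q = [[3,2],[2,1]]
Q^6 = (Q^3)² = [[13,8],[8,5]]
Q^13 = (Q^6)²·Q = [[377,233],[233,144]]
Q^27 = (Q^13)²·Q = [[156,443],[443,298]]
Q^54 = (Q^27)² = [[40,467],[467,158]]
Q^108 = (Q^54)² = [[314,36],[36,278]]
Q^216 = (Q^108)² = [[442,252],[252,190]]
F_216 mod 585 = Q^216[0][1] = 252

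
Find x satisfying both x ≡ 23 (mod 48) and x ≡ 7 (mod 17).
551

Using Chinese Remainder Theorem:
M = 48 × 17 = 816
M1 = 17, M2 = 48
y1 = 17^(-1) mod 48 = 17
y2 = 48^(-1) mod 17 = 11
x = (23×17×17 + 7×48×11) mod 816 = 551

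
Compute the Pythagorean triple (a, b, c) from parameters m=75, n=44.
(3689, 6600, 7561)

Euclid's formula: a = m² - n², b = 2mn, c = m² + n²
m = 75, n = 44
a = 75² - 44² = 5625 - 1936 = 3689
b = 2 × 75 × 44 = 6600
c = 75² + 44² = 5625 + 1936 = 7561
Verification: 3689² + 6600² = 13608721 + 43560000 = 57168721 = 7561² ✓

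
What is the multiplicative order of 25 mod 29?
7

29 is prime, so ord(25) divides φ(29) = 28.
Divisors of 28: 1, 2, 4, 7, 14, 28.
Repeated squaring: 25^1 ≡ 25, 25^2 ≡ 16, 25^4 ≡ 24, 25^8 ≡ 25, 25^16 ≡ 16 (mod 29).
Test 25^d mod 29 for each divisor d in increasing order:
25^1 ≡ 25
25^2 ≡ 16
25^4 ≡ 24
25^7 = 25^4·25^2·25^1 ≡ 1  ← first divisor giving 1
The order is 7.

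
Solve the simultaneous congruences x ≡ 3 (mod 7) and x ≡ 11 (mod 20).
31

Using Chinese Remainder Theorem:
M = 7 × 20 = 140
M1 = 20, M2 = 7
y1 = 20^(-1) mod 7 = 6
y2 = 7^(-1) mod 20 = 3
x = (3×20×6 + 11×7×3) mod 140 = 31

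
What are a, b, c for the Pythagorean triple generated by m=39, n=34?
(365, 2652, 2677)

Euclid's formula: a = m² - n², b = 2mn, c = m² + n²
m = 39, n = 34
a = 39² - 34² = 1521 - 1156 = 365
b = 2 × 39 × 34 = 2652
c = 39² + 34² = 1521 + 1156 = 2677
Verification: 365² + 2652² = 133225 + 7033104 = 7166329 = 2677² ✓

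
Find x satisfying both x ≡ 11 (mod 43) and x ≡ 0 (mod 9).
54

Using Chinese Remainder Theorem:
M = 43 × 9 = 387
M1 = 9, M2 = 43
y1 = 9^(-1) mod 43 = 24
y2 = 43^(-1) mod 9 = 4
x = (11×9×24 + 0×43×4) mod 387 = 54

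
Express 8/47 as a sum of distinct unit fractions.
1/6 + 1/282

Greedy algorithm:
8/47: ceiling(47/8) = 6, use 1/6
1/282: ceiling(282/1) = 282, use 1/282
Result: 8/47 = 1/6 + 1/282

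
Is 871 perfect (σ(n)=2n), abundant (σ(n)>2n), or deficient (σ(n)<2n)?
deficient

Proper divisors of 871: sum = 1 + 13 + 67 = 81
Since 81 < 871, 871 is deficient.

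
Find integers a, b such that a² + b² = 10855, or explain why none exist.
Not possible

Factorization: 10855 = 5 × 13 × 167
By Fermat: n is sum of two squares iff every prime p ≡ 3 (mod 4) appears to even power.
Prime(s) ≡ 3 (mod 4) with odd exponent: [(167, 1)]
Therefore 10855 cannot be expressed as a² + b².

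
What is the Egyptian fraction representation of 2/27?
1/14 + 1/378

Greedy algorithm:
2/27: ceiling(27/2) = 14, use 1/14
1/378: ceiling(378/1) = 378, use 1/378
Result: 2/27 = 1/14 + 1/378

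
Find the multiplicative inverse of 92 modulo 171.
158

gcd(92, 171) = 1, so the inverse exists.
Extended Euclidean algorithm on (171, 92):
171 = 1 × 92 + 79  ⟹  79 = (1)·171 + (-1)·92
92 = 1 × 79 + 13  ⟹  13 = (-1)·171 + (2)·92
79 = 6 × 13 + 1  ⟹  1 = (7)·171 + (-13)·92
So (-13)·92 ≡ 1 (mod 171), i.e. 92^(-1) ≡ -13 ≡ 158 (mod 171).
Check: 92 × 158 = 14536 ≡ 1 (mod 171)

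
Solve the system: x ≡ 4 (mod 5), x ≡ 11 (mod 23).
34

Using Chinese Remainder Theorem:
M = 5 × 23 = 115
M1 = 23, M2 = 5
y1 = 23^(-1) mod 5 = 2
y2 = 5^(-1) mod 23 = 14
x = (4×23×2 + 11×5×14) mod 115 = 34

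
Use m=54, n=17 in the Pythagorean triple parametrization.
(2627, 1836, 3205)

Euclid's formula: a = m² - n², b = 2mn, c = m² + n²
m = 54, n = 17
a = 54² - 17² = 2916 - 289 = 2627
b = 2 × 54 × 17 = 1836
c = 54² + 17² = 2916 + 289 = 3205
Verification: 2627² + 1836² = 6901129 + 3370896 = 10272025 = 3205² ✓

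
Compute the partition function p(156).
73232243759

p(n) counts ways to write n as a sum of positive integers (order ignored).
Euler's pentagonal recurrence: p(k) = p(k-1) + p(k-2) - p(k-5) - p(k-7) + p(k-12) + p(k-15) - ... (offsets j(3j∓1)/2, signs ++--, p(0)=1, p(<0)=0).
DP table for k = 0..155: p(0)=1, p(1)=1, p(2)=2, p(3)=3, p(4)=5, p(5)=7, p(6)=11, p(7)=15, p(8)=22, p(9)=30, p(10)=42, p(11)=56, p(12)=77, p(13)=101, p(14)=135, p(15)=176, p(16)=231, p(17)=297, p(18)=385, p(19)=490, p(20)=627, p(21)=792, p(22)=1002, p(23)=1255, p(24)=1575, p(25)=1958, p(26)=2436, p(27)=3010, p(28)=3718, p(29)=4565, p(30)=5604, p(31)=6842, p(32)=8349, p(33)=10143, p(34)=12310, p(35)=14883, p(36)=17977, p(37)=21637, p(38)=26015, p(39)=31185, p(40)=37338, p(41)=44583, p(42)=53174, p(43)=63261, p(44)=75175, p(45)=89134, p(46)=105558, p(47)=124754, p(48)=147273, p(49)=173525, p(50)=204226, p(51)=239943, p(52)=281589, p(53)=329931, p(54)=386155, p(55)=451276, p(56)=526823, p(57)=614154, p(58)=715220, p(59)=831820, p(60)=966467, p(61)=1121505, p(62)=1300156, p(63)=1505499, p(64)=1741630, p(65)=2012558, p(66)=2323520, p(67)=2679689, p(68)=3087735, p(69)=3554345, p(70)=4087968, p(71)=4697205, p(72)=5392783, p(73)=6185689, p(74)=7089500, p(75)=8118264, p(76)=9289091, p(77)=10619863, p(78)=12132164, p(79)=13848650, p(80)=15796476, p(81)=18004327, p(82)=20506255, p(83)=23338469, p(84)=26543660, p(85)=30167357, p(86)=34262962, p(87)=38887673, p(88)=44108109, p(89)=49995925, p(90)=56634173, p(91)=64112359, p(92)=72533807, p(93)=82010177, p(94)=92669720, p(95)=104651419, p(96)=118114304, p(97)=133230930, p(98)=150198136, p(99)=169229875, p(100)=190569292, p(101)=214481126, p(102)=241265379, p(103)=271248950, p(104)=304801365, p(105)=342325709, p(106)=384276336, p(107)=431149389, p(108)=483502844, p(109)=541946240, p(110)=607163746, p(111)=679903203, p(112)=761002156, p(113)=851376628, p(114)=952050665, p(115)=1064144451, p(116)=1188908248, p(117)=1327710076, p(118)=1482074143, p(119)=1653668665, p(120)=1844349560, p(121)=2056148051, p(122)=2291320912, p(123)=2552338241, p(124)=2841940500, p(125)=3163127352, p(126)=3519222692, p(127)=3913864295, p(128)=4351078600, p(129)=4835271870, p(130)=5371315400, p(131)=5964539504, p(132)=6620830889, p(133)=7346629512, p(134)=8149040695, p(135)=9035836076, p(136)=10015581680, p(137)=11097645016, p(138)=12292341831, p(139)=13610949895, p(140)=15065878135, p(141)=16670689208, p(142)=18440293320, p(143)=20390982757, p(144)=22540654445, p(145)=24908858009, p(146)=27517052599, p(147)=30388671978, p(148)=33549419497, p(149)=37027355200, p(150)=40853235313, p(151)=45060624582, p(152)=49686288421, p(153)=54770336324, p(154)=60356673280, p(155)=66493182097.
Final step: p(156) = p(155) + p(154) - p(151) - p(149) + p(144) + p(141) - p(134) - p(130) + p(121) + p(116) - p(105) - p(99) + p(86) + p(79) - p(64) - p(56) + p(39) + p(30) - p(11) - p(1)
= 66493182097 + 60356673280 - 45060624582 - 37027355200 + 22540654445 + 16670689208 - 8149040695 - 5371315400 + 2056148051 + 1188908248 - 342325709 - 169229875 + 34262962 + 13848650 - 1741630 - 526823 + 31185 + 5604 - 56 - 1
= 73232243759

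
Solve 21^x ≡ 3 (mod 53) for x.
19

Baby-step giant-step with step n = ⌈√53⌉ = 8.
Baby steps 21^j mod 53 (j:value) for j=0..7: 0:1, 1:21, 2:17, 3:39, 4:24, 5:27, 6:37, 7:35.
Giant-step multiplier: 21^(-8) ≡ 21^(52-8) = 21^44 ≡ 15 (mod 53).
Giant steps γ_i = 3·15^i mod 53: γ_0=3, γ_1=45, γ_2=39 (in table at j=3).
x = i·n + j = 2·8 + 3 = 19.
Check: 21^19 ≡ 3 (mod 53).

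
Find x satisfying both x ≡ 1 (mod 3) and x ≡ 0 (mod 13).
13

Using Chinese Remainder Theorem:
M = 3 × 13 = 39
M1 = 13, M2 = 3
y1 = 13^(-1) mod 3 = 1
y2 = 3^(-1) mod 13 = 9
x = (1×13×1 + 0×3×9) mod 39 = 13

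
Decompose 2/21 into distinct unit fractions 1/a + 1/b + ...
1/11 + 1/231

Greedy algorithm:
2/21: ceiling(21/2) = 11, use 1/11
1/231: ceiling(231/1) = 231, use 1/231
Result: 2/21 = 1/11 + 1/231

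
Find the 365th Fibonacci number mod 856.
5

Matrix identity: Q^n = [[F_(n+1), F_n], [F_n, F_(n-1)]] with Q = [[1,1],[1,0]].
n = 365 = 101101101₂. Square-and-multiply, entries mod 856:
Q^1 = [[1,1],[1,0]]
Q^2 = (Q^1)² = [[2,1],[1,1]]
Q^5 = (Q^2)²·Q = [[8,5],[5,3]]
Q^11 = (Q^5)²·Q = [[144,89],[89,55]]
Q^22 = (Q^11)² = [[409,591],[591,674]]
Q^45 = (Q^22)²·Q = [[159,394],[394,621]]
Q^91 = (Q^45)²·Q = [[773,757],[757,16]]
Q^182 = (Q^91)² = [[426,641],[641,641]]
Q^365 = (Q^182)²·Q = [[8,5],[5,3]]
F_365 mod 856 = Q^365[0][1] = 5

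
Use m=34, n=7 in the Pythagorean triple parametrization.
(1107, 476, 1205)

Euclid's formula: a = m² - n², b = 2mn, c = m² + n²
m = 34, n = 7
a = 34² - 7² = 1156 - 49 = 1107
b = 2 × 34 × 7 = 476
c = 34² + 7² = 1156 + 49 = 1205
Verification: 1107² + 476² = 1225449 + 226576 = 1452025 = 1205² ✓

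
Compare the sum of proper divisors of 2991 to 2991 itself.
deficient

Proper divisors of 2991: sum = 1 + 3 + 997 = 1001
Since 1001 < 2991, 2991 is deficient.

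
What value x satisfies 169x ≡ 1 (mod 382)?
217

gcd(169, 382) = 1, so the inverse exists.
Extended Euclidean algorithm on (382, 169):
382 = 2 × 169 + 44  ⟹  44 = (1)·382 + (-2)·169
169 = 3 × 44 + 37  ⟹  37 = (-3)·382 + (7)·169
44 = 1 × 37 + 7  ⟹  7 = (4)·382 + (-9)·169
37 = 5 × 7 + 2  ⟹  2 = (-23)·382 + (52)·169
7 = 3 × 2 + 1  ⟹  1 = (73)·382 + (-165)·169
So (-165)·169 ≡ 1 (mod 382), i.e. 169^(-1) ≡ -165 ≡ 217 (mod 382).
Check: 169 × 217 = 36673 ≡ 1 (mod 382)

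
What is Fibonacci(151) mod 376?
269

Matrix identity: Q^n = [[F_(n+1), F_n], [F_n, F_(n-1)]] with Q = [[1,1],[1,0]].
n = 151 = 10010111₂. Square-and-multiply, entries mod 376:
Q^1 = [[1,1],[1,0]]
Q^2 = (Q^1)² = [[2,1],[1,1]]
Q^4 = (Q^2)² = [[5,3],[3,2]]
Q^9 = (Q^4)²·Q = [[55,34],[34,21]]
Q^18 = (Q^9)² = [[45,328],[328,93]]
Q^37 = (Q^18)²·Q = [[337,193],[193,144]]
Q^75 = (Q^37)²·Q = [[3,42],[42,337]]
Q^151 = (Q^75)²·Q = [[261,269],[269,368]]
F_151 mod 376 = Q^151[0][1] = 269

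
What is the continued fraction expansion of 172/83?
[2; 13, 1, 5]

Euclidean algorithm steps:
172 = 2 × 83 + 6
83 = 13 × 6 + 5
6 = 1 × 5 + 1
5 = 5 × 1 + 0
Continued fraction: [2; 13, 1, 5]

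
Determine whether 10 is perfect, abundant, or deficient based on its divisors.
deficient

Proper divisors of 10: sum = 1 + 2 + 5 = 8
Since 8 < 10, 10 is deficient.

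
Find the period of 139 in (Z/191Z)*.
38

191 is prime, so ord(139) divides φ(191) = 190.
Divisors of 190: 1, 2, 5, 10, 19, 38, 95, 190.
Repeated squaring: 139^1 ≡ 139, 139^2 ≡ 30, 139^4 ≡ 136, 139^8 ≡ 160, 139^16 ≡ 6, 139^32 ≡ 36, 139^64 ≡ 150, 139^128 ≡ 153 (mod 191).
Test 139^d mod 191 for each divisor d in increasing order:
139^1 ≡ 139
139^2 ≡ 30
139^5 = 139^4·139^1 ≡ 186
139^10 = 139^8·139^2 ≡ 25
139^19 = 139^16·139^2·139^1 ≡ 190
139^38 = 139^32·139^4·139^2 ≡ 1  ← first divisor giving 1
The order is 38.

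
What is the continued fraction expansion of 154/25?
[6; 6, 4]

Euclidean algorithm steps:
154 = 6 × 25 + 4
25 = 6 × 4 + 1
4 = 4 × 1 + 0
Continued fraction: [6; 6, 4]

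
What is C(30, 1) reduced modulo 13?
4

Using Lucas' theorem:
Write n=30 and k=1 in base 13:
n in base 13: [2, 4]
k in base 13: [0, 1]
C(30,1) mod 13 = ∏ C(n_i, k_i) mod 13
Digit binomials (mod 13): C(2,0) = 1; C(4,1) = 4
Product: 1 × 4 = 4 ≡ 4 (mod 13)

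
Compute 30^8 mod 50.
0

Repeated squaring. Binary of 8 = 1000.
30^1 ≡ 30 (mod 50); 30^2 ≡ 0 (mod 50); 30^4 ≡ 0 (mod 50); 30^8 ≡ 0 (mod 50)
30^8 = 30^8 ≡ 0 (mod 50)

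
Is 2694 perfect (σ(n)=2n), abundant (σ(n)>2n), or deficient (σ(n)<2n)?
abundant

Proper divisors of 2694: sum = 1 + 2 + 3 + 6 + 449 + 898 + 1347 = 2706
Since 2706 > 2694, 2694 is abundant.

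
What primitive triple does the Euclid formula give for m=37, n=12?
(1225, 888, 1513)

Euclid's formula: a = m² - n², b = 2mn, c = m² + n²
m = 37, n = 12
a = 37² - 12² = 1369 - 144 = 1225
b = 2 × 37 × 12 = 888
c = 37² + 12² = 1369 + 144 = 1513
Verification: 1225² + 888² = 1500625 + 788544 = 2289169 = 1513² ✓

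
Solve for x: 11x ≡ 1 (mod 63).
23

gcd(11, 63) = 1, so the inverse exists.
Extended Euclidean algorithm on (63, 11):
63 = 5 × 11 + 8  ⟹  8 = (1)·63 + (-5)·11
11 = 1 × 8 + 3  ⟹  3 = (-1)·63 + (6)·11
8 = 2 × 3 + 2  ⟹  2 = (3)·63 + (-17)·11
3 = 1 × 2 + 1  ⟹  1 = (-4)·63 + (23)·11
So (23)·11 ≡ 1 (mod 63), i.e. 11^(-1) ≡ 23 (mod 63).
Check: 11 × 23 = 253 ≡ 1 (mod 63)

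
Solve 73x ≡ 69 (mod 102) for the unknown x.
x ≡ 75 (mod 102)

gcd(73, 102) = 1, which divides 69, so solutions exist.
Find 73^(-1) mod 102 by the extended Euclidean algorithm:
102 = 1 × 73 + 29  ⟹  29 = (1)·102 + (-1)·73
73 = 2 × 29 + 15  ⟹  15 = (-2)·102 + (3)·73
29 = 1 × 15 + 14  ⟹  14 = (3)·102 + (-4)·73
15 = 1 × 14 + 1  ⟹  1 = (-5)·102 + (7)·73
So (7)·73 ≡ 1 (mod 102), i.e. 73^(-1) ≡ 7 (mod 102).
x ≡ 7 × 69 = 483 ≡ 75 (mod 102).
Check: 73 × 75 = 5475 ≡ 69 (mod 102).
Unique solution: x ≡ 75 (mod 102)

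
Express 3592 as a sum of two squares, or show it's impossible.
26² + 54² (a=26, b=54)

Factorization: 3592 = 2^3 × 449
By Fermat: n is sum of two squares iff every prime p ≡ 3 (mod 4) appears to even power.
All primes ≡ 3 (mod 4) appear to even power.
Search a = 0, 1, 2, … for 3592 - a² a perfect square: first hit at a = 26: 3592 - 676 = 2916 = 54².
3592 = 26² + 54² = 676 + 2916 ✓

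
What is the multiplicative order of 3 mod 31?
30

31 is prime, so ord(3) divides φ(31) = 30.
Divisors of 30: 1, 2, 3, 5, 6, 10, 15, 30.
Repeated squaring: 3^1 ≡ 3, 3^2 ≡ 9, 3^4 ≡ 19, 3^8 ≡ 20, 3^16 ≡ 28 (mod 31).
Test 3^d mod 31 for each divisor d in increasing order:
3^1 ≡ 3
3^2 ≡ 9
3^3 = 3^2·3^1 ≡ 27
3^5 = 3^4·3^1 ≡ 26
3^6 = 3^4·3^2 ≡ 16
3^10 = 3^8·3^2 ≡ 25
3^15 = 3^8·3^4·3^2·3^1 ≡ 30
3^30 = 3^16·3^8·3^4·3^2 ≡ 1  ← first divisor giving 1
The order is 30.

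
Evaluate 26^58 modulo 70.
16

Repeated squaring. Binary of 58 = 111010.
26^1 ≡ 26 (mod 70); 26^2 ≡ 46 (mod 70); 26^4 ≡ 16 (mod 70); 26^8 ≡ 46 (mod 70); 26^16 ≡ 16 (mod 70); 26^32 ≡ 46 (mod 70)
26^58 = 26^2 × 26^8 × 26^16 × 26^32 ≡ 16 (mod 70)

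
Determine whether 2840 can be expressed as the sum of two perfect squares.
Not possible

Factorization: 2840 = 2^3 × 5 × 71
By Fermat: n is sum of two squares iff every prime p ≡ 3 (mod 4) appears to even power.
Prime(s) ≡ 3 (mod 4) with odd exponent: [(71, 1)]
Therefore 2840 cannot be expressed as a² + b².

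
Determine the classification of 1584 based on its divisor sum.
abundant

Proper divisors of 1584: sum = 1 + 2 + 3 + 4 + 6 + 8 + 9 + 11 + ... + 264 + 396 + 528 + 792 (29 divisors) = 3252
Since 3252 > 1584, 1584 is abundant.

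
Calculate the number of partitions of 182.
819876908323

p(n) counts ways to write n as a sum of positive integers (order ignored).
Euler's pentagonal recurrence: p(k) = p(k-1) + p(k-2) - p(k-5) - p(k-7) + p(k-12) + p(k-15) - ... (offsets j(3j∓1)/2, signs ++--, p(0)=1, p(<0)=0).
DP table for k = 0..181: p(0)=1, p(1)=1, p(2)=2, p(3)=3, p(4)=5, p(5)=7, p(6)=11, p(7)=15, p(8)=22, p(9)=30, p(10)=42, p(11)=56, p(12)=77, p(13)=101, p(14)=135, p(15)=176, p(16)=231, p(17)=297, p(18)=385, p(19)=490, p(20)=627, p(21)=792, p(22)=1002, p(23)=1255, p(24)=1575, p(25)=1958, p(26)=2436, p(27)=3010, p(28)=3718, p(29)=4565, p(30)=5604, p(31)=6842, p(32)=8349, p(33)=10143, p(34)=12310, p(35)=14883, p(36)=17977, p(37)=21637, p(38)=26015, p(39)=31185, p(40)=37338, p(41)=44583, p(42)=53174, p(43)=63261, p(44)=75175, p(45)=89134, p(46)=105558, p(47)=124754, p(48)=147273, p(49)=173525, p(50)=204226, p(51)=239943, p(52)=281589, p(53)=329931, p(54)=386155, p(55)=451276, p(56)=526823, p(57)=614154, p(58)=715220, p(59)=831820, p(60)=966467, p(61)=1121505, p(62)=1300156, p(63)=1505499, p(64)=1741630, p(65)=2012558, p(66)=2323520, p(67)=2679689, p(68)=3087735, p(69)=3554345, p(70)=4087968, p(71)=4697205, p(72)=5392783, p(73)=6185689, p(74)=7089500, p(75)=8118264, p(76)=9289091, p(77)=10619863, p(78)=12132164, p(79)=13848650, p(80)=15796476, p(81)=18004327, p(82)=20506255, p(83)=23338469, p(84)=26543660, p(85)=30167357, p(86)=34262962, p(87)=38887673, p(88)=44108109, p(89)=49995925, p(90)=56634173, p(91)=64112359, p(92)=72533807, p(93)=82010177, p(94)=92669720, p(95)=104651419, p(96)=118114304, p(97)=133230930, p(98)=150198136, p(99)=169229875, p(100)=190569292, p(101)=214481126, p(102)=241265379, p(103)=271248950, p(104)=304801365, p(105)=342325709, p(106)=384276336, p(107)=431149389, p(108)=483502844, p(109)=541946240, p(110)=607163746, p(111)=679903203, p(112)=761002156, p(113)=851376628, p(114)=952050665, p(115)=1064144451, p(116)=1188908248, p(117)=1327710076, p(118)=1482074143, p(119)=1653668665, p(120)=1844349560, p(121)=2056148051, p(122)=2291320912, p(123)=2552338241, p(124)=2841940500, p(125)=3163127352, p(126)=3519222692, p(127)=3913864295, p(128)=4351078600, p(129)=4835271870, p(130)=5371315400, p(131)=5964539504, p(132)=6620830889, p(133)=7346629512, p(134)=8149040695, p(135)=9035836076, p(136)=10015581680, p(137)=11097645016, p(138)=12292341831, p(139)=13610949895, p(140)=15065878135, p(141)=16670689208, p(142)=18440293320, p(143)=20390982757, p(144)=22540654445, p(145)=24908858009, p(146)=27517052599, p(147)=30388671978, p(148)=33549419497, p(149)=37027355200, p(150)=40853235313, p(151)=45060624582, p(152)=49686288421, p(153)=54770336324, p(154)=60356673280, p(155)=66493182097, p(156)=73232243759, p(157)=80630964769, p(158)=88751778802, p(159)=97662728555, p(160)=107438159466, p(161)=118159068427, p(162)=129913904637, p(163)=142798995930, p(164)=156919475295, p(165)=172389800255, p(166)=189334822579, p(167)=207890420102, p(168)=228204732751, p(169)=250438925115, p(170)=274768617130, p(171)=301384802048, p(172)=330495499613, p(173)=362326859895, p(174)=397125074750, p(175)=435157697830, p(176)=476715857290, p(177)=522115831195, p(178)=571701605655, p(179)=625846753120, p(180)=684957390936, p(181)=749474411781.
Final step: p(182) = p(181) + p(180) - p(177) - p(175) + p(170) + p(167) - p(160) - p(156) + p(147) + p(142) - p(131) - p(125) + p(112) + p(105) - p(90) - p(82) + p(65) + p(56) - p(37) - p(27) + p(6)
= 749474411781 + 684957390936 - 522115831195 - 435157697830 + 274768617130 + 207890420102 - 107438159466 - 73232243759 + 30388671978 + 18440293320 - 5964539504 - 3163127352 + 761002156 + 342325709 - 56634173 - 20506255 + 2012558 + 526823 - 21637 - 3010 + 11
= 819876908323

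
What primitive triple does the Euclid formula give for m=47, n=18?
(1885, 1692, 2533)

Euclid's formula: a = m² - n², b = 2mn, c = m² + n²
m = 47, n = 18
a = 47² - 18² = 2209 - 324 = 1885
b = 2 × 47 × 18 = 1692
c = 47² + 18² = 2209 + 324 = 2533
Verification: 1885² + 1692² = 3553225 + 2862864 = 6416089 = 2533² ✓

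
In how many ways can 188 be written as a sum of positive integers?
1398341745571

p(n) counts ways to write n as a sum of positive integers (order ignored).
Euler's pentagonal recurrence: p(k) = p(k-1) + p(k-2) - p(k-5) - p(k-7) + p(k-12) + p(k-15) - ... (offsets j(3j∓1)/2, signs ++--, p(0)=1, p(<0)=0).
DP table for k = 0..187: p(0)=1, p(1)=1, p(2)=2, p(3)=3, p(4)=5, p(5)=7, p(6)=11, p(7)=15, p(8)=22, p(9)=30, p(10)=42, p(11)=56, p(12)=77, p(13)=101, p(14)=135, p(15)=176, p(16)=231, p(17)=297, p(18)=385, p(19)=490, p(20)=627, p(21)=792, p(22)=1002, p(23)=1255, p(24)=1575, p(25)=1958, p(26)=2436, p(27)=3010, p(28)=3718, p(29)=4565, p(30)=5604, p(31)=6842, p(32)=8349, p(33)=10143, p(34)=12310, p(35)=14883, p(36)=17977, p(37)=21637, p(38)=26015, p(39)=31185, p(40)=37338, p(41)=44583, p(42)=53174, p(43)=63261, p(44)=75175, p(45)=89134, p(46)=105558, p(47)=124754, p(48)=147273, p(49)=173525, p(50)=204226, p(51)=239943, p(52)=281589, p(53)=329931, p(54)=386155, p(55)=451276, p(56)=526823, p(57)=614154, p(58)=715220, p(59)=831820, p(60)=966467, p(61)=1121505, p(62)=1300156, p(63)=1505499, p(64)=1741630, p(65)=2012558, p(66)=2323520, p(67)=2679689, p(68)=3087735, p(69)=3554345, p(70)=4087968, p(71)=4697205, p(72)=5392783, p(73)=6185689, p(74)=7089500, p(75)=8118264, p(76)=9289091, p(77)=10619863, p(78)=12132164, p(79)=13848650, p(80)=15796476, p(81)=18004327, p(82)=20506255, p(83)=23338469, p(84)=26543660, p(85)=30167357, p(86)=34262962, p(87)=38887673, p(88)=44108109, p(89)=49995925, p(90)=56634173, p(91)=64112359, p(92)=72533807, p(93)=82010177, p(94)=92669720, p(95)=104651419, p(96)=118114304, p(97)=133230930, p(98)=150198136, p(99)=169229875, p(100)=190569292, p(101)=214481126, p(102)=241265379, p(103)=271248950, p(104)=304801365, p(105)=342325709, p(106)=384276336, p(107)=431149389, p(108)=483502844, p(109)=541946240, p(110)=607163746, p(111)=679903203, p(112)=761002156, p(113)=851376628, p(114)=952050665, p(115)=1064144451, p(116)=1188908248, p(117)=1327710076, p(118)=1482074143, p(119)=1653668665, p(120)=1844349560, p(121)=2056148051, p(122)=2291320912, p(123)=2552338241, p(124)=2841940500, p(125)=3163127352, p(126)=3519222692, p(127)=3913864295, p(128)=4351078600, p(129)=4835271870, p(130)=5371315400, p(131)=5964539504, p(132)=6620830889, p(133)=7346629512, p(134)=8149040695, p(135)=9035836076, p(136)=10015581680, p(137)=11097645016, p(138)=12292341831, p(139)=13610949895, p(140)=15065878135, p(141)=16670689208, p(142)=18440293320, p(143)=20390982757, p(144)=22540654445, p(145)=24908858009, p(146)=27517052599, p(147)=30388671978, p(148)=33549419497, p(149)=37027355200, p(150)=40853235313, p(151)=45060624582, p(152)=49686288421, p(153)=54770336324, p(154)=60356673280, p(155)=66493182097, p(156)=73232243759, p(157)=80630964769, p(158)=88751778802, p(159)=97662728555, p(160)=107438159466, p(161)=118159068427, p(162)=129913904637, p(163)=142798995930, p(164)=156919475295, p(165)=172389800255, p(166)=189334822579, p(167)=207890420102, p(168)=228204732751, p(169)=250438925115, p(170)=274768617130, p(171)=301384802048, p(172)=330495499613, p(173)=362326859895, p(174)=397125074750, p(175)=435157697830, p(176)=476715857290, p(177)=522115831195, p(178)=571701605655, p(179)=625846753120, p(180)=684957390936, p(181)=749474411781, p(182)=819876908323, p(183)=896684817527, p(184)=980462880430, p(185)=1071823774337, p(186)=1171432692373, p(187)=1280011042268.
Final step: p(188) = p(187) + p(186) - p(183) - p(181) + p(176) + p(173) - p(166) - p(162) + p(153) + p(148) - p(137) - p(131) + p(118) + p(111) - p(96) - p(88) + p(71) + p(62) - p(43) - p(33) + p(12) + p(1)
= 1280011042268 + 1171432692373 - 896684817527 - 749474411781 + 476715857290 + 362326859895 - 189334822579 - 129913904637 + 54770336324 + 33549419497 - 11097645016 - 5964539504 + 1482074143 + 679903203 - 118114304 - 44108109 + 4697205 + 1300156 - 63261 - 10143 + 77 + 1
= 1398341745571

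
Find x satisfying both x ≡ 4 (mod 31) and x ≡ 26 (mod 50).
376

Using Chinese Remainder Theorem:
M = 31 × 50 = 1550
M1 = 50, M2 = 31
y1 = 50^(-1) mod 31 = 18
y2 = 31^(-1) mod 50 = 21
x = (4×50×18 + 26×31×21) mod 1550 = 376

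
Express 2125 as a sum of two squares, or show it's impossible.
3² + 46² (a=3, b=46)

Factorization: 2125 = 5^3 × 17
By Fermat: n is sum of two squares iff every prime p ≡ 3 (mod 4) appears to even power.
All primes ≡ 3 (mod 4) appear to even power.
Search a = 0, 1, 2, … for 2125 - a² a perfect square: first hit at a = 3: 2125 - 9 = 2116 = 46².
2125 = 3² + 46² = 9 + 2116 ✓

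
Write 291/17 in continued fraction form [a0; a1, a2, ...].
[17; 8, 2]

Euclidean algorithm steps:
291 = 17 × 17 + 2
17 = 8 × 2 + 1
2 = 2 × 1 + 0
Continued fraction: [17; 8, 2]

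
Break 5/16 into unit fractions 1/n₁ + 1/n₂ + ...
1/4 + 1/16

Greedy algorithm:
5/16: ceiling(16/5) = 4, use 1/4
1/16: ceiling(16/1) = 16, use 1/16
Result: 5/16 = 1/4 + 1/16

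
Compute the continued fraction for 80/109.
[0; 1, 2, 1, 3, 7]

Euclidean algorithm steps:
80 = 0 × 109 + 80
109 = 1 × 80 + 29
80 = 2 × 29 + 22
29 = 1 × 22 + 7
22 = 3 × 7 + 1
7 = 7 × 1 + 0
Continued fraction: [0; 1, 2, 1, 3, 7]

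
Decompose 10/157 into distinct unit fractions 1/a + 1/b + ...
1/16 + 1/838 + 1/1052528

Greedy algorithm:
10/157: ceiling(157/10) = 16, use 1/16
3/2512: ceiling(2512/3) = 838, use 1/838
1/1052528: ceiling(1052528/1) = 1052528, use 1/1052528
Result: 10/157 = 1/16 + 1/838 + 1/1052528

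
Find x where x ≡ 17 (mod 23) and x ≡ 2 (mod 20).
362

Using Chinese Remainder Theorem:
M = 23 × 20 = 460
M1 = 20, M2 = 23
y1 = 20^(-1) mod 23 = 15
y2 = 23^(-1) mod 20 = 7
x = (17×20×15 + 2×23×7) mod 460 = 362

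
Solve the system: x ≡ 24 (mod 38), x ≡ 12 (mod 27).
822

Using Chinese Remainder Theorem:
M = 38 × 27 = 1026
M1 = 27, M2 = 38
y1 = 27^(-1) mod 38 = 31
y2 = 38^(-1) mod 27 = 5
x = (24×27×31 + 12×38×5) mod 1026 = 822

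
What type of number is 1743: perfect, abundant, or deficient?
deficient

Proper divisors of 1743: sum = 1 + 3 + 7 + 21 + 83 + 249 + 581 = 945
Since 945 < 1743, 1743 is deficient.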